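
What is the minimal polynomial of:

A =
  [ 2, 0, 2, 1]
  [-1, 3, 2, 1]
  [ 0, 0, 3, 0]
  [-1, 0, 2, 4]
x^2 - 6*x + 9

The characteristic polynomial is χ_A(x) = (x - 3)^4, so the eigenvalues are known. The minimal polynomial is
  m_A(x) = Π_λ (x − λ)^{k_λ}
where k_λ is the size of the *largest* Jordan block for λ (equivalently, the smallest k with (A − λI)^k v = 0 for every generalised eigenvector v of λ).

  λ = 3: largest Jordan block has size 2, contributing (x − 3)^2

So m_A(x) = (x - 3)^2 = x^2 - 6*x + 9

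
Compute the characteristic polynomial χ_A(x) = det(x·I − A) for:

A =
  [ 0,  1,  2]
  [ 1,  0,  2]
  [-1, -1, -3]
x^3 + 3*x^2 + 3*x + 1

Expanding det(x·I − A) (e.g. by cofactor expansion or by noting that A is similar to its Jordan form J, which has the same characteristic polynomial as A) gives
  χ_A(x) = x^3 + 3*x^2 + 3*x + 1
which factors as (x + 1)^3. The eigenvalues (with algebraic multiplicities) are λ = -1 with multiplicity 3.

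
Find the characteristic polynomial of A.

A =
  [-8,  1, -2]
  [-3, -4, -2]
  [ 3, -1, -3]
x^3 + 15*x^2 + 75*x + 125

Expanding det(x·I − A) (e.g. by cofactor expansion or by noting that A is similar to its Jordan form J, which has the same characteristic polynomial as A) gives
  χ_A(x) = x^3 + 15*x^2 + 75*x + 125
which factors as (x + 5)^3. The eigenvalues (with algebraic multiplicities) are λ = -5 with multiplicity 3.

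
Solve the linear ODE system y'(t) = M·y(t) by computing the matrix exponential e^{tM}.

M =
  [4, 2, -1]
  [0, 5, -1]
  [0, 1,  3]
e^{tM} =
  [exp(4*t), t^2*exp(4*t)/2 + 2*t*exp(4*t), -t^2*exp(4*t)/2 - t*exp(4*t)]
  [0, t*exp(4*t) + exp(4*t), -t*exp(4*t)]
  [0, t*exp(4*t), -t*exp(4*t) + exp(4*t)]

Strategy: write M = P · J · P⁻¹ where J is a Jordan canonical form, so e^{tM} = P · e^{tJ} · P⁻¹, and e^{tJ} can be computed block-by-block.

M has Jordan form
J =
  [4, 1, 0]
  [0, 4, 1]
  [0, 0, 4]
(up to reordering of blocks).

Per-block formulas:
  For a 3×3 Jordan block J_3(4): exp(t · J_3(4)) = e^(4t)·(I + t·N + (t^2/2)·N^2), where N is the 3×3 nilpotent shift.

After assembling e^{tJ} and conjugating by P, we get:

e^{tM} =
  [exp(4*t), t^2*exp(4*t)/2 + 2*t*exp(4*t), -t^2*exp(4*t)/2 - t*exp(4*t)]
  [0, t*exp(4*t) + exp(4*t), -t*exp(4*t)]
  [0, t*exp(4*t), -t*exp(4*t) + exp(4*t)]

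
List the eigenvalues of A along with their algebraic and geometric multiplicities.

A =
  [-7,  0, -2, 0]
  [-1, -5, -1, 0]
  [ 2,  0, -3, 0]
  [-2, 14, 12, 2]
λ = -5: alg = 3, geom = 2; λ = 2: alg = 1, geom = 1

Step 1 — factor the characteristic polynomial to read off the algebraic multiplicities:
  χ_A(x) = (x - 2)*(x + 5)^3

Step 2 — compute geometric multiplicities via the rank-nullity identity g(λ) = n − rank(A − λI):
  rank(A − (-5)·I) = 2, so dim ker(A − (-5)·I) = n − 2 = 2
  rank(A − (2)·I) = 3, so dim ker(A − (2)·I) = n − 3 = 1

Summary:
  λ = -5: algebraic multiplicity = 3, geometric multiplicity = 2
  λ = 2: algebraic multiplicity = 1, geometric multiplicity = 1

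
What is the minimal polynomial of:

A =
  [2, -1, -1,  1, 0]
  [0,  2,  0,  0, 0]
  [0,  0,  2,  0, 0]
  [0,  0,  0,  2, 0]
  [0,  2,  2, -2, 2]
x^2 - 4*x + 4

The characteristic polynomial is χ_A(x) = (x - 2)^5, so the eigenvalues are known. The minimal polynomial is
  m_A(x) = Π_λ (x − λ)^{k_λ}
where k_λ is the size of the *largest* Jordan block for λ (equivalently, the smallest k with (A − λI)^k v = 0 for every generalised eigenvector v of λ).

  λ = 2: largest Jordan block has size 2, contributing (x − 2)^2

So m_A(x) = (x - 2)^2 = x^2 - 4*x + 4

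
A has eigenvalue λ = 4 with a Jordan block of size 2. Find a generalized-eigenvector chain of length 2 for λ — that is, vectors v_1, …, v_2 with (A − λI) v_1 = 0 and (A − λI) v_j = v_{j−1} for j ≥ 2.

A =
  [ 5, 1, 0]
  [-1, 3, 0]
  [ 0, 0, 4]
A Jordan chain for λ = 4 of length 2:
v_1 = (1, -1, 0)ᵀ
v_2 = (1, 0, 0)ᵀ

Let N = A − (4)·I. We want v_2 with N^2 v_2 = 0 but N^1 v_2 ≠ 0; then v_{j-1} := N · v_j for j = 2, …, 2.

Pick v_2 = (1, 0, 0)ᵀ.
Then v_1 = N · v_2 = (1, -1, 0)ᵀ.

Sanity check: (A − (4)·I) v_1 = (0, 0, 0)ᵀ = 0. ✓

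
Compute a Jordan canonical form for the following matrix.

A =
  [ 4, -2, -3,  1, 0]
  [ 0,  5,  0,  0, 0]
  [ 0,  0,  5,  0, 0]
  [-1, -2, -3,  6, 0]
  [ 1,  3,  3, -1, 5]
J_2(5) ⊕ J_2(5) ⊕ J_1(5)

The characteristic polynomial is
  det(x·I − A) = x^5 - 25*x^4 + 250*x^3 - 1250*x^2 + 3125*x - 3125 = (x - 5)^5

Eigenvalues and multiplicities (the geometric multiplicity of λ is n − rank(A − λI), which equals the number of Jordan blocks for λ):
  λ = 5: algebraic multiplicity = 5, geometric multiplicity = 3

Determining the block sizes for each eigenvalue:
  λ = 5: with am = 5 and gm = 3, the partition is not yet determined (e.g. several partitions of 5 into 3 parts exist). Let N = A − (5)·I. Computing rank(N^1) = 2, rank(N^2) = 0; the number of blocks of size ≥ j is rank(N^{j−1}) − rank(N^j), giving [3, 2]. So we have 2 block(s) of size 2, 1 block(s) of size 1 → block sizes [2, 2, 1]

Assembling the blocks gives a Jordan form
J =
  [5, 1, 0, 0, 0]
  [0, 5, 0, 0, 0]
  [0, 0, 5, 1, 0]
  [0, 0, 0, 5, 0]
  [0, 0, 0, 0, 5]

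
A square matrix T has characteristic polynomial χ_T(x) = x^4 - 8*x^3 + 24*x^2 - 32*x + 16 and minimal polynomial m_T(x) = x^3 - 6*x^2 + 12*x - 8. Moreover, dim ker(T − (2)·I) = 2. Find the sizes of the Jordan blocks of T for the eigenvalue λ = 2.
Block sizes for λ = 2: [3, 1]

Step 1 — from the characteristic polynomial, algebraic multiplicity of λ = 2 is 4. From dim ker(T − (2)·I) = 2, there are exactly 2 Jordan blocks for λ = 2.
Step 2 — from the minimal polynomial, the factor (x − 2)^3 tells us the largest block for λ = 2 has size 3.
Step 3 — with total size 4, 2 blocks, and largest block 3, the block sizes (in nonincreasing order) are [3, 1].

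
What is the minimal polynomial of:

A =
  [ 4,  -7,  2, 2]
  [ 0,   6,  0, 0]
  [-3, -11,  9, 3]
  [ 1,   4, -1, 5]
x^2 - 12*x + 36

The characteristic polynomial is χ_A(x) = (x - 6)^4, so the eigenvalues are known. The minimal polynomial is
  m_A(x) = Π_λ (x − λ)^{k_λ}
where k_λ is the size of the *largest* Jordan block for λ (equivalently, the smallest k with (A − λI)^k v = 0 for every generalised eigenvector v of λ).

  λ = 6: largest Jordan block has size 2, contributing (x − 6)^2

So m_A(x) = (x - 6)^2 = x^2 - 12*x + 36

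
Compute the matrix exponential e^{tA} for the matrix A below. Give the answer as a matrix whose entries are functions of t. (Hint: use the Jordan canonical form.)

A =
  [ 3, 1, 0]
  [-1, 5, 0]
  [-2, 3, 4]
e^{tA} =
  [-t*exp(4*t) + exp(4*t), t*exp(4*t), 0]
  [-t*exp(4*t), t*exp(4*t) + exp(4*t), 0]
  [-t^2*exp(4*t)/2 - 2*t*exp(4*t), t^2*exp(4*t)/2 + 3*t*exp(4*t), exp(4*t)]

Strategy: write A = P · J · P⁻¹ where J is a Jordan canonical form, so e^{tA} = P · e^{tJ} · P⁻¹, and e^{tJ} can be computed block-by-block.

A has Jordan form
J =
  [4, 1, 0]
  [0, 4, 1]
  [0, 0, 4]
(up to reordering of blocks).

Per-block formulas:
  For a 3×3 Jordan block J_3(4): exp(t · J_3(4)) = e^(4t)·(I + t·N + (t^2/2)·N^2), where N is the 3×3 nilpotent shift.

After assembling e^{tJ} and conjugating by P, we get:

e^{tA} =
  [-t*exp(4*t) + exp(4*t), t*exp(4*t), 0]
  [-t*exp(4*t), t*exp(4*t) + exp(4*t), 0]
  [-t^2*exp(4*t)/2 - 2*t*exp(4*t), t^2*exp(4*t)/2 + 3*t*exp(4*t), exp(4*t)]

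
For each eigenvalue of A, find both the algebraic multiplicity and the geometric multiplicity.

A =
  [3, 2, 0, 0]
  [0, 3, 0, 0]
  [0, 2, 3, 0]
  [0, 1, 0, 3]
λ = 3: alg = 4, geom = 3

Step 1 — factor the characteristic polynomial to read off the algebraic multiplicities:
  χ_A(x) = (x - 3)^4

Step 2 — compute geometric multiplicities via the rank-nullity identity g(λ) = n − rank(A − λI):
  rank(A − (3)·I) = 1, so dim ker(A − (3)·I) = n − 1 = 3

Summary:
  λ = 3: algebraic multiplicity = 4, geometric multiplicity = 3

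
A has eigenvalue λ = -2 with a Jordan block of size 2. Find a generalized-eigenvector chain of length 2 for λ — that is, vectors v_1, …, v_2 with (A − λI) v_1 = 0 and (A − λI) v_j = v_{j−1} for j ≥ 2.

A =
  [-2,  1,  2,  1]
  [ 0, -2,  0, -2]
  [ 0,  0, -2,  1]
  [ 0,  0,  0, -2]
A Jordan chain for λ = -2 of length 2:
v_1 = (1, 0, 0, 0)ᵀ
v_2 = (0, 1, 0, 0)ᵀ

Let N = A − (-2)·I. We want v_2 with N^2 v_2 = 0 but N^1 v_2 ≠ 0; then v_{j-1} := N · v_j for j = 2, …, 2.

Pick v_2 = (0, 1, 0, 0)ᵀ.
Then v_1 = N · v_2 = (1, 0, 0, 0)ᵀ.

Sanity check: (A − (-2)·I) v_1 = (0, 0, 0, 0)ᵀ = 0. ✓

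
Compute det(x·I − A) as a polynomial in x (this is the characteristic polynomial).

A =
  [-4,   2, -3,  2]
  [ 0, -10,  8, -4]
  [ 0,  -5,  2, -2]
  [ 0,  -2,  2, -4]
x^4 + 16*x^3 + 96*x^2 + 256*x + 256

Expanding det(x·I − A) (e.g. by cofactor expansion or by noting that A is similar to its Jordan form J, which has the same characteristic polynomial as A) gives
  χ_A(x) = x^4 + 16*x^3 + 96*x^2 + 256*x + 256
which factors as (x + 4)^4. The eigenvalues (with algebraic multiplicities) are λ = -4 with multiplicity 4.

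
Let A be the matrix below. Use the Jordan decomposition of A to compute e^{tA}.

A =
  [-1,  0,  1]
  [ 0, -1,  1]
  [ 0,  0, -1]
e^{tA} =
  [exp(-t), 0, t*exp(-t)]
  [0, exp(-t), t*exp(-t)]
  [0, 0, exp(-t)]

Strategy: write A = P · J · P⁻¹ where J is a Jordan canonical form, so e^{tA} = P · e^{tJ} · P⁻¹, and e^{tJ} can be computed block-by-block.

A has Jordan form
J =
  [-1,  1,  0]
  [ 0, -1,  0]
  [ 0,  0, -1]
(up to reordering of blocks).

Per-block formulas:
  For a 1×1 block at λ = -1: exp(t · [-1]) = [e^(-1t)].
  For a 2×2 Jordan block J_2(-1): exp(t · J_2(-1)) = e^(-1t)·(I + t·N), where N is the 2×2 nilpotent shift.

After assembling e^{tJ} and conjugating by P, we get:

e^{tA} =
  [exp(-t), 0, t*exp(-t)]
  [0, exp(-t), t*exp(-t)]
  [0, 0, exp(-t)]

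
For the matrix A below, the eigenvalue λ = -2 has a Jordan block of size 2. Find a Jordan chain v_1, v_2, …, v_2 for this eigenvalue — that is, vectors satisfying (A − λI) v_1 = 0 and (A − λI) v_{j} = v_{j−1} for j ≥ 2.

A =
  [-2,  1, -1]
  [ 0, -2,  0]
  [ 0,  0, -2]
A Jordan chain for λ = -2 of length 2:
v_1 = (1, 0, 0)ᵀ
v_2 = (0, 1, 0)ᵀ

Let N = A − (-2)·I. We want v_2 with N^2 v_2 = 0 but N^1 v_2 ≠ 0; then v_{j-1} := N · v_j for j = 2, …, 2.

Pick v_2 = (0, 1, 0)ᵀ.
Then v_1 = N · v_2 = (1, 0, 0)ᵀ.

Sanity check: (A − (-2)·I) v_1 = (0, 0, 0)ᵀ = 0. ✓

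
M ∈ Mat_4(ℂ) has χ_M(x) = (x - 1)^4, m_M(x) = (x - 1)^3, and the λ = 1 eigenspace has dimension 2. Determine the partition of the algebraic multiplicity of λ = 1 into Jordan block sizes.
Block sizes for λ = 1: [3, 1]

Step 1 — from the characteristic polynomial, algebraic multiplicity of λ = 1 is 4. From dim ker(M − (1)·I) = 2, there are exactly 2 Jordan blocks for λ = 1.
Step 2 — from the minimal polynomial, the factor (x − 1)^3 tells us the largest block for λ = 1 has size 3.
Step 3 — with total size 4, 2 blocks, and largest block 3, the block sizes (in nonincreasing order) are [3, 1].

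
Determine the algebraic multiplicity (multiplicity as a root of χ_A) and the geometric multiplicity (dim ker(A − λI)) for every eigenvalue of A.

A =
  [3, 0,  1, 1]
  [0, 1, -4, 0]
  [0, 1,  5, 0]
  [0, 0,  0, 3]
λ = 3: alg = 4, geom = 2

Step 1 — factor the characteristic polynomial to read off the algebraic multiplicities:
  χ_A(x) = (x - 3)^4

Step 2 — compute geometric multiplicities via the rank-nullity identity g(λ) = n − rank(A − λI):
  rank(A − (3)·I) = 2, so dim ker(A − (3)·I) = n − 2 = 2

Summary:
  λ = 3: algebraic multiplicity = 4, geometric multiplicity = 2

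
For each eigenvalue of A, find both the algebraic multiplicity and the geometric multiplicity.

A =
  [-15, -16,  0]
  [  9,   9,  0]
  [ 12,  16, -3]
λ = -3: alg = 3, geom = 2

Step 1 — factor the characteristic polynomial to read off the algebraic multiplicities:
  χ_A(x) = (x + 3)^3

Step 2 — compute geometric multiplicities via the rank-nullity identity g(λ) = n − rank(A − λI):
  rank(A − (-3)·I) = 1, so dim ker(A − (-3)·I) = n − 1 = 2

Summary:
  λ = -3: algebraic multiplicity = 3, geometric multiplicity = 2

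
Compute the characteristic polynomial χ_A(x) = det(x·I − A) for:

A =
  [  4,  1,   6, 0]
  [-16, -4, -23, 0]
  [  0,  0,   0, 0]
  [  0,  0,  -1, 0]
x^4

Expanding det(x·I − A) (e.g. by cofactor expansion or by noting that A is similar to its Jordan form J, which has the same characteristic polynomial as A) gives
  χ_A(x) = x^4
which factors as x^4. The eigenvalues (with algebraic multiplicities) are λ = 0 with multiplicity 4.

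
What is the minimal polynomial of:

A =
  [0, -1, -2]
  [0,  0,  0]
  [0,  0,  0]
x^2

The characteristic polynomial is χ_A(x) = x^3, so the eigenvalues are known. The minimal polynomial is
  m_A(x) = Π_λ (x − λ)^{k_λ}
where k_λ is the size of the *largest* Jordan block for λ (equivalently, the smallest k with (A − λI)^k v = 0 for every generalised eigenvector v of λ).

  λ = 0: largest Jordan block has size 2, contributing (x − 0)^2

So m_A(x) = x^2 = x^2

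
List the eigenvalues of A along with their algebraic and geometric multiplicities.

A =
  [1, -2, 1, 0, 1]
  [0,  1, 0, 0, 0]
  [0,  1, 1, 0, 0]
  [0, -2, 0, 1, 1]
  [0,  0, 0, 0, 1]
λ = 1: alg = 5, geom = 2

Step 1 — factor the characteristic polynomial to read off the algebraic multiplicities:
  χ_A(x) = (x - 1)^5

Step 2 — compute geometric multiplicities via the rank-nullity identity g(λ) = n − rank(A − λI):
  rank(A − (1)·I) = 3, so dim ker(A − (1)·I) = n − 3 = 2

Summary:
  λ = 1: algebraic multiplicity = 5, geometric multiplicity = 2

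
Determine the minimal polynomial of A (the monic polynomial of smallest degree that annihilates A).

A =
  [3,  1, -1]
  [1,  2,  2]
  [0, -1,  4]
x^3 - 9*x^2 + 27*x - 27

The characteristic polynomial is χ_A(x) = (x - 3)^3, so the eigenvalues are known. The minimal polynomial is
  m_A(x) = Π_λ (x − λ)^{k_λ}
where k_λ is the size of the *largest* Jordan block for λ (equivalently, the smallest k with (A − λI)^k v = 0 for every generalised eigenvector v of λ).

  λ = 3: largest Jordan block has size 3, contributing (x − 3)^3

So m_A(x) = (x - 3)^3 = x^3 - 9*x^2 + 27*x - 27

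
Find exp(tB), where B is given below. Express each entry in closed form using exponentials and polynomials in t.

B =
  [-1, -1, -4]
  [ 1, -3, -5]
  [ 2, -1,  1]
e^{tB} =
  [-9*t^2*exp(-t)/2 + exp(-t), 3*t^2*exp(-t) - t*exp(-t), -3*t^2*exp(-t)/2 - 4*t*exp(-t)]
  [-6*t^2*exp(-t) + t*exp(-t), 4*t^2*exp(-t) - 2*t*exp(-t) + exp(-t), -2*t^2*exp(-t) - 5*t*exp(-t)]
  [3*t^2*exp(-t)/2 + 2*t*exp(-t), -t^2*exp(-t) - t*exp(-t), t^2*exp(-t)/2 + 2*t*exp(-t) + exp(-t)]

Strategy: write B = P · J · P⁻¹ where J is a Jordan canonical form, so e^{tB} = P · e^{tJ} · P⁻¹, and e^{tJ} can be computed block-by-block.

B has Jordan form
J =
  [-1,  1,  0]
  [ 0, -1,  1]
  [ 0,  0, -1]
(up to reordering of blocks).

Per-block formulas:
  For a 3×3 Jordan block J_3(-1): exp(t · J_3(-1)) = e^(-1t)·(I + t·N + (t^2/2)·N^2), where N is the 3×3 nilpotent shift.

After assembling e^{tJ} and conjugating by P, we get:

e^{tB} =
  [-9*t^2*exp(-t)/2 + exp(-t), 3*t^2*exp(-t) - t*exp(-t), -3*t^2*exp(-t)/2 - 4*t*exp(-t)]
  [-6*t^2*exp(-t) + t*exp(-t), 4*t^2*exp(-t) - 2*t*exp(-t) + exp(-t), -2*t^2*exp(-t) - 5*t*exp(-t)]
  [3*t^2*exp(-t)/2 + 2*t*exp(-t), -t^2*exp(-t) - t*exp(-t), t^2*exp(-t)/2 + 2*t*exp(-t) + exp(-t)]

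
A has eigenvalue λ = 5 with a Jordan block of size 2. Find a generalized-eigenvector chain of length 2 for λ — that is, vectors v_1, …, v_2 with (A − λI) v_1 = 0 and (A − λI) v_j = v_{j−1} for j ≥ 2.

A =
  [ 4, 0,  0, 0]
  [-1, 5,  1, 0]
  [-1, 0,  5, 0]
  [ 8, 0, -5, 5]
A Jordan chain for λ = 5 of length 2:
v_1 = (0, 1, 0, -5)ᵀ
v_2 = (0, 0, 1, 0)ᵀ

Let N = A − (5)·I. We want v_2 with N^2 v_2 = 0 but N^1 v_2 ≠ 0; then v_{j-1} := N · v_j for j = 2, …, 2.

Pick v_2 = (0, 0, 1, 0)ᵀ.
Then v_1 = N · v_2 = (0, 1, 0, -5)ᵀ.

Sanity check: (A − (5)·I) v_1 = (0, 0, 0, 0)ᵀ = 0. ✓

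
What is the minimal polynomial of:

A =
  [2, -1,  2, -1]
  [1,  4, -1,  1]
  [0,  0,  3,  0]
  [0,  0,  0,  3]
x^3 - 9*x^2 + 27*x - 27

The characteristic polynomial is χ_A(x) = (x - 3)^4, so the eigenvalues are known. The minimal polynomial is
  m_A(x) = Π_λ (x − λ)^{k_λ}
where k_λ is the size of the *largest* Jordan block for λ (equivalently, the smallest k with (A − λI)^k v = 0 for every generalised eigenvector v of λ).

  λ = 3: largest Jordan block has size 3, contributing (x − 3)^3

So m_A(x) = (x - 3)^3 = x^3 - 9*x^2 + 27*x - 27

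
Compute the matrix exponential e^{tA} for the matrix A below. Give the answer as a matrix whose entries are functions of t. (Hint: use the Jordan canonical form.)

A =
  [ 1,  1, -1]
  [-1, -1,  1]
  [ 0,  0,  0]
e^{tA} =
  [t + 1, t, -t]
  [-t, 1 - t, t]
  [0, 0, 1]

Strategy: write A = P · J · P⁻¹ where J is a Jordan canonical form, so e^{tA} = P · e^{tJ} · P⁻¹, and e^{tJ} can be computed block-by-block.

A has Jordan form
J =
  [0, 1, 0]
  [0, 0, 0]
  [0, 0, 0]
(up to reordering of blocks).

Per-block formulas:
  For a 1×1 block at λ = 0: exp(t · [0]) = [e^(0t)].
  For a 2×2 Jordan block J_2(0): exp(t · J_2(0)) = e^(0t)·(I + t·N), where N is the 2×2 nilpotent shift.

After assembling e^{tJ} and conjugating by P, we get:

e^{tA} =
  [t + 1, t, -t]
  [-t, 1 - t, t]
  [0, 0, 1]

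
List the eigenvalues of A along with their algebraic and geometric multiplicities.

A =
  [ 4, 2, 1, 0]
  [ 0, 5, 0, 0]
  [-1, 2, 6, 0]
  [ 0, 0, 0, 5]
λ = 5: alg = 4, geom = 3

Step 1 — factor the characteristic polynomial to read off the algebraic multiplicities:
  χ_A(x) = (x - 5)^4

Step 2 — compute geometric multiplicities via the rank-nullity identity g(λ) = n − rank(A − λI):
  rank(A − (5)·I) = 1, so dim ker(A − (5)·I) = n − 1 = 3

Summary:
  λ = 5: algebraic multiplicity = 4, geometric multiplicity = 3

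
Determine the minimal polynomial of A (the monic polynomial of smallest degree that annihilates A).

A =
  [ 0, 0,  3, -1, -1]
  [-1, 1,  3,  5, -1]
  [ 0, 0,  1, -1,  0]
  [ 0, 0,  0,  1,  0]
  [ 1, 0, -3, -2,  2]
x^2 - 2*x + 1

The characteristic polynomial is χ_A(x) = (x - 1)^5, so the eigenvalues are known. The minimal polynomial is
  m_A(x) = Π_λ (x − λ)^{k_λ}
where k_λ is the size of the *largest* Jordan block for λ (equivalently, the smallest k with (A − λI)^k v = 0 for every generalised eigenvector v of λ).

  λ = 1: largest Jordan block has size 2, contributing (x − 1)^2

So m_A(x) = (x - 1)^2 = x^2 - 2*x + 1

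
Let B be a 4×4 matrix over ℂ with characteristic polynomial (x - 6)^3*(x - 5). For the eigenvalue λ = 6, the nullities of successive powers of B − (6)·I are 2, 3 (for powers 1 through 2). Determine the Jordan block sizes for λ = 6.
Block sizes for λ = 6: [2, 1]

From the dimensions of kernels of powers, the number of Jordan blocks of size at least j is d_j − d_{j−1} where d_j = dim ker(N^j) (with d_0 = 0). Computing the differences gives [2, 1].
The number of blocks of size exactly k is (#blocks of size ≥ k) − (#blocks of size ≥ k + 1), so the partition is: 1 block(s) of size 1, 1 block(s) of size 2.
In nonincreasing order the block sizes are [2, 1].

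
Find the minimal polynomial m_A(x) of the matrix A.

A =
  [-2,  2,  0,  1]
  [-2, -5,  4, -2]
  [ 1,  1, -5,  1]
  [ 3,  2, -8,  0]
x^2 + 6*x + 9

The characteristic polynomial is χ_A(x) = (x + 3)^4, so the eigenvalues are known. The minimal polynomial is
  m_A(x) = Π_λ (x − λ)^{k_λ}
where k_λ is the size of the *largest* Jordan block for λ (equivalently, the smallest k with (A − λI)^k v = 0 for every generalised eigenvector v of λ).

  λ = -3: largest Jordan block has size 2, contributing (x + 3)^2

So m_A(x) = (x + 3)^2 = x^2 + 6*x + 9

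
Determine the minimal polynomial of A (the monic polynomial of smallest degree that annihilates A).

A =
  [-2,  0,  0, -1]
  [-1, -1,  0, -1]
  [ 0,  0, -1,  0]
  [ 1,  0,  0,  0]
x^2 + 2*x + 1

The characteristic polynomial is χ_A(x) = (x + 1)^4, so the eigenvalues are known. The minimal polynomial is
  m_A(x) = Π_λ (x − λ)^{k_λ}
where k_λ is the size of the *largest* Jordan block for λ (equivalently, the smallest k with (A − λI)^k v = 0 for every generalised eigenvector v of λ).

  λ = -1: largest Jordan block has size 2, contributing (x + 1)^2

So m_A(x) = (x + 1)^2 = x^2 + 2*x + 1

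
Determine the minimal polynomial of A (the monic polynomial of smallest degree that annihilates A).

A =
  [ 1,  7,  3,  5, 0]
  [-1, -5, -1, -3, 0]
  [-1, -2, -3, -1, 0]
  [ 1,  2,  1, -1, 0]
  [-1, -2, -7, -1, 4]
x^4 + 2*x^3 - 12*x^2 - 40*x - 32

The characteristic polynomial is χ_A(x) = (x - 4)*(x + 2)^4, so the eigenvalues are known. The minimal polynomial is
  m_A(x) = Π_λ (x − λ)^{k_λ}
where k_λ is the size of the *largest* Jordan block for λ (equivalently, the smallest k with (A − λI)^k v = 0 for every generalised eigenvector v of λ).

  λ = -2: largest Jordan block has size 3, contributing (x + 2)^3
  λ = 4: largest Jordan block has size 1, contributing (x − 4)

So m_A(x) = (x - 4)*(x + 2)^3 = x^4 + 2*x^3 - 12*x^2 - 40*x - 32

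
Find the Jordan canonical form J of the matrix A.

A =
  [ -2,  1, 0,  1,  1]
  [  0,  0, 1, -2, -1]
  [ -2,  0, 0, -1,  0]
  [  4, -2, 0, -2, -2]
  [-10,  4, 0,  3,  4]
J_3(0) ⊕ J_2(0)

The characteristic polynomial is
  det(x·I − A) = x^5

Eigenvalues and multiplicities (the geometric multiplicity of λ is n − rank(A − λI), which equals the number of Jordan blocks for λ):
  λ = 0: algebraic multiplicity = 5, geometric multiplicity = 2

Determining the block sizes for each eigenvalue:
  λ = 0: with am = 5 and gm = 2, the partition is not yet determined (e.g. several partitions of 5 into 2 parts exist). Let N = A − (0)·I. Computing rank(N^1) = 3, rank(N^2) = 1, rank(N^3) = 0; the number of blocks of size ≥ j is rank(N^{j−1}) − rank(N^j), giving [2, 2, 1]. So we have 1 block(s) of size 3, 1 block(s) of size 2 → block sizes [3, 2]

Assembling the blocks gives a Jordan form
J =
  [0, 1, 0, 0, 0]
  [0, 0, 1, 0, 0]
  [0, 0, 0, 0, 0]
  [0, 0, 0, 0, 1]
  [0, 0, 0, 0, 0]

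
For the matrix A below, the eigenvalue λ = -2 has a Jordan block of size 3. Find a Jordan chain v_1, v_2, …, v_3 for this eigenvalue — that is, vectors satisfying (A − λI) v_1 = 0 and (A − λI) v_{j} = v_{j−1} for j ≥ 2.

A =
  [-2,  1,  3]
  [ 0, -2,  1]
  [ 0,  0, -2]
A Jordan chain for λ = -2 of length 3:
v_1 = (1, 0, 0)ᵀ
v_2 = (3, 1, 0)ᵀ
v_3 = (0, 0, 1)ᵀ

Let N = A − (-2)·I. We want v_3 with N^3 v_3 = 0 but N^2 v_3 ≠ 0; then v_{j-1} := N · v_j for j = 3, …, 2.

Pick v_3 = (0, 0, 1)ᵀ.
Then v_2 = N · v_3 = (3, 1, 0)ᵀ.
Then v_1 = N · v_2 = (1, 0, 0)ᵀ.

Sanity check: (A − (-2)·I) v_1 = (0, 0, 0)ᵀ = 0. ✓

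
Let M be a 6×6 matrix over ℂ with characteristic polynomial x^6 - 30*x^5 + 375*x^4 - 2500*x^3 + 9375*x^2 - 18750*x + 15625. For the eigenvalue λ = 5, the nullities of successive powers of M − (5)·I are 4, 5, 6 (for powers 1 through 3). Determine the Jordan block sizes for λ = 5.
Block sizes for λ = 5: [3, 1, 1, 1]

From the dimensions of kernels of powers, the number of Jordan blocks of size at least j is d_j − d_{j−1} where d_j = dim ker(N^j) (with d_0 = 0). Computing the differences gives [4, 1, 1].
The number of blocks of size exactly k is (#blocks of size ≥ k) − (#blocks of size ≥ k + 1), so the partition is: 3 block(s) of size 1, 1 block(s) of size 3.
In nonincreasing order the block sizes are [3, 1, 1, 1].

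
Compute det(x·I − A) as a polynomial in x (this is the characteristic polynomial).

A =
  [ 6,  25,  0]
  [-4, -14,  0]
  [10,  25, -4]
x^3 + 12*x^2 + 48*x + 64

Expanding det(x·I − A) (e.g. by cofactor expansion or by noting that A is similar to its Jordan form J, which has the same characteristic polynomial as A) gives
  χ_A(x) = x^3 + 12*x^2 + 48*x + 64
which factors as (x + 4)^3. The eigenvalues (with algebraic multiplicities) are λ = -4 with multiplicity 3.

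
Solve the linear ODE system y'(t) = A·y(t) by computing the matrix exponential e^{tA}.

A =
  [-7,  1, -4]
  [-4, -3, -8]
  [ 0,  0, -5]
e^{tA} =
  [-2*t*exp(-5*t) + exp(-5*t), t*exp(-5*t), -4*t*exp(-5*t)]
  [-4*t*exp(-5*t), 2*t*exp(-5*t) + exp(-5*t), -8*t*exp(-5*t)]
  [0, 0, exp(-5*t)]

Strategy: write A = P · J · P⁻¹ where J is a Jordan canonical form, so e^{tA} = P · e^{tJ} · P⁻¹, and e^{tJ} can be computed block-by-block.

A has Jordan form
J =
  [-5,  1,  0]
  [ 0, -5,  0]
  [ 0,  0, -5]
(up to reordering of blocks).

Per-block formulas:
  For a 2×2 Jordan block J_2(-5): exp(t · J_2(-5)) = e^(-5t)·(I + t·N), where N is the 2×2 nilpotent shift.
  For a 1×1 block at λ = -5: exp(t · [-5]) = [e^(-5t)].

After assembling e^{tJ} and conjugating by P, we get:

e^{tA} =
  [-2*t*exp(-5*t) + exp(-5*t), t*exp(-5*t), -4*t*exp(-5*t)]
  [-4*t*exp(-5*t), 2*t*exp(-5*t) + exp(-5*t), -8*t*exp(-5*t)]
  [0, 0, exp(-5*t)]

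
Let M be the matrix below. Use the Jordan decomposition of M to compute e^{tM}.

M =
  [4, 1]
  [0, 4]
e^{tM} =
  [exp(4*t), t*exp(4*t)]
  [0, exp(4*t)]

Strategy: write M = P · J · P⁻¹ where J is a Jordan canonical form, so e^{tM} = P · e^{tJ} · P⁻¹, and e^{tJ} can be computed block-by-block.

M has Jordan form
J =
  [4, 1]
  [0, 4]
(up to reordering of blocks).

Per-block formulas:
  For a 2×2 Jordan block J_2(4): exp(t · J_2(4)) = e^(4t)·(I + t·N), where N is the 2×2 nilpotent shift.

After assembling e^{tJ} and conjugating by P, we get:

e^{tM} =
  [exp(4*t), t*exp(4*t)]
  [0, exp(4*t)]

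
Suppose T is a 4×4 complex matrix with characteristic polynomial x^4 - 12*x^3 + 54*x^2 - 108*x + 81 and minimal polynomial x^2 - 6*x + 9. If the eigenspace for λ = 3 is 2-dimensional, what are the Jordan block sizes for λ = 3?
Block sizes for λ = 3: [2, 2]

Step 1 — from the characteristic polynomial, algebraic multiplicity of λ = 3 is 4. From dim ker(T − (3)·I) = 2, there are exactly 2 Jordan blocks for λ = 3.
Step 2 — from the minimal polynomial, the factor (x − 3)^2 tells us the largest block for λ = 3 has size 2.
Step 3 — with total size 4, 2 blocks, and largest block 2, the block sizes (in nonincreasing order) are [2, 2].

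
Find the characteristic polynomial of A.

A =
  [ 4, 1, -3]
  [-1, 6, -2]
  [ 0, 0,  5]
x^3 - 15*x^2 + 75*x - 125

Expanding det(x·I − A) (e.g. by cofactor expansion or by noting that A is similar to its Jordan form J, which has the same characteristic polynomial as A) gives
  χ_A(x) = x^3 - 15*x^2 + 75*x - 125
which factors as (x - 5)^3. The eigenvalues (with algebraic multiplicities) are λ = 5 with multiplicity 3.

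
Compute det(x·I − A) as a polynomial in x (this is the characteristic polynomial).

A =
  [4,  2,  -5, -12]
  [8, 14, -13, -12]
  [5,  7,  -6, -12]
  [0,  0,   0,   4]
x^4 - 16*x^3 + 96*x^2 - 256*x + 256

Expanding det(x·I − A) (e.g. by cofactor expansion or by noting that A is similar to its Jordan form J, which has the same characteristic polynomial as A) gives
  χ_A(x) = x^4 - 16*x^3 + 96*x^2 - 256*x + 256
which factors as (x - 4)^4. The eigenvalues (with algebraic multiplicities) are λ = 4 with multiplicity 4.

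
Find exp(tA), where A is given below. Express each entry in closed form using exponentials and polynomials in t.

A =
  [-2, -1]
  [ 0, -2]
e^{tA} =
  [exp(-2*t), -t*exp(-2*t)]
  [0, exp(-2*t)]

Strategy: write A = P · J · P⁻¹ where J is a Jordan canonical form, so e^{tA} = P · e^{tJ} · P⁻¹, and e^{tJ} can be computed block-by-block.

A has Jordan form
J =
  [-2,  1]
  [ 0, -2]
(up to reordering of blocks).

Per-block formulas:
  For a 2×2 Jordan block J_2(-2): exp(t · J_2(-2)) = e^(-2t)·(I + t·N), where N is the 2×2 nilpotent shift.

After assembling e^{tJ} and conjugating by P, we get:

e^{tA} =
  [exp(-2*t), -t*exp(-2*t)]
  [0, exp(-2*t)]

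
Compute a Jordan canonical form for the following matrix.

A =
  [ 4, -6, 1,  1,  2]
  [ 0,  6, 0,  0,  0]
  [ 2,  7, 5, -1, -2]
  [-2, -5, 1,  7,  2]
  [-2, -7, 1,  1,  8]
J_2(6) ⊕ J_2(6) ⊕ J_1(6)

The characteristic polynomial is
  det(x·I − A) = x^5 - 30*x^4 + 360*x^3 - 2160*x^2 + 6480*x - 7776 = (x - 6)^5

Eigenvalues and multiplicities (the geometric multiplicity of λ is n − rank(A − λI), which equals the number of Jordan blocks for λ):
  λ = 6: algebraic multiplicity = 5, geometric multiplicity = 3

Determining the block sizes for each eigenvalue:
  λ = 6: with am = 5 and gm = 3, the partition is not yet determined (e.g. several partitions of 5 into 3 parts exist). Let N = A − (6)·I. Computing rank(N^1) = 2, rank(N^2) = 0; the number of blocks of size ≥ j is rank(N^{j−1}) − rank(N^j), giving [3, 2]. So we have 2 block(s) of size 2, 1 block(s) of size 1 → block sizes [2, 2, 1]

Assembling the blocks gives a Jordan form
J =
  [6, 1, 0, 0, 0]
  [0, 6, 0, 0, 0]
  [0, 0, 6, 1, 0]
  [0, 0, 0, 6, 0]
  [0, 0, 0, 0, 6]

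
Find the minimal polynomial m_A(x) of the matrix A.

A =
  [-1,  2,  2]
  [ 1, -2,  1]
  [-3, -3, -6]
x^2 + 6*x + 9

The characteristic polynomial is χ_A(x) = (x + 3)^3, so the eigenvalues are known. The minimal polynomial is
  m_A(x) = Π_λ (x − λ)^{k_λ}
where k_λ is the size of the *largest* Jordan block for λ (equivalently, the smallest k with (A − λI)^k v = 0 for every generalised eigenvector v of λ).

  λ = -3: largest Jordan block has size 2, contributing (x + 3)^2

So m_A(x) = (x + 3)^2 = x^2 + 6*x + 9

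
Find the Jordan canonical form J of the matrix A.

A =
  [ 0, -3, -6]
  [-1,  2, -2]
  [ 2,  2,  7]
J_2(3) ⊕ J_1(3)

The characteristic polynomial is
  det(x·I − A) = x^3 - 9*x^2 + 27*x - 27 = (x - 3)^3

Eigenvalues and multiplicities (the geometric multiplicity of λ is n − rank(A − λI), which equals the number of Jordan blocks for λ):
  λ = 3: algebraic multiplicity = 3, geometric multiplicity = 2

Determining the block sizes for each eigenvalue:
  λ = 3: 2 blocks summing to 3 forces exactly one block of size 2 and the rest size 1 → block sizes [2, 1]

Assembling the blocks gives a Jordan form
J =
  [3, 1, 0]
  [0, 3, 0]
  [0, 0, 3]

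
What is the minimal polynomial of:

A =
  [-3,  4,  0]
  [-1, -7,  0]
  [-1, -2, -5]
x^2 + 10*x + 25

The characteristic polynomial is χ_A(x) = (x + 5)^3, so the eigenvalues are known. The minimal polynomial is
  m_A(x) = Π_λ (x − λ)^{k_λ}
where k_λ is the size of the *largest* Jordan block for λ (equivalently, the smallest k with (A − λI)^k v = 0 for every generalised eigenvector v of λ).

  λ = -5: largest Jordan block has size 2, contributing (x + 5)^2

So m_A(x) = (x + 5)^2 = x^2 + 10*x + 25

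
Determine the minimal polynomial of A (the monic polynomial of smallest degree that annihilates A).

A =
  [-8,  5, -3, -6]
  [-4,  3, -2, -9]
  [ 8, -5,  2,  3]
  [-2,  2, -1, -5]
x^3 + 6*x^2 + 12*x + 8

The characteristic polynomial is χ_A(x) = (x + 2)^4, so the eigenvalues are known. The minimal polynomial is
  m_A(x) = Π_λ (x − λ)^{k_λ}
where k_λ is the size of the *largest* Jordan block for λ (equivalently, the smallest k with (A − λI)^k v = 0 for every generalised eigenvector v of λ).

  λ = -2: largest Jordan block has size 3, contributing (x + 2)^3

So m_A(x) = (x + 2)^3 = x^3 + 6*x^2 + 12*x + 8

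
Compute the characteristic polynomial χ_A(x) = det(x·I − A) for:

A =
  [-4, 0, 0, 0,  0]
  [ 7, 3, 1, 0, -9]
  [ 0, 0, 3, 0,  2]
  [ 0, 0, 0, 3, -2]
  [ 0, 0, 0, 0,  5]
x^5 - 10*x^4 + 16*x^3 + 126*x^2 - 513*x + 540

Expanding det(x·I − A) (e.g. by cofactor expansion or by noting that A is similar to its Jordan form J, which has the same characteristic polynomial as A) gives
  χ_A(x) = x^5 - 10*x^4 + 16*x^3 + 126*x^2 - 513*x + 540
which factors as (x - 5)*(x - 3)^3*(x + 4). The eigenvalues (with algebraic multiplicities) are λ = -4 with multiplicity 1, λ = 3 with multiplicity 3, λ = 5 with multiplicity 1.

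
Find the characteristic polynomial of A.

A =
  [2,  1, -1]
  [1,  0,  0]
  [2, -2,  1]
x^3 - 3*x^2 + 3*x - 1

Expanding det(x·I − A) (e.g. by cofactor expansion or by noting that A is similar to its Jordan form J, which has the same characteristic polynomial as A) gives
  χ_A(x) = x^3 - 3*x^2 + 3*x - 1
which factors as (x - 1)^3. The eigenvalues (with algebraic multiplicities) are λ = 1 with multiplicity 3.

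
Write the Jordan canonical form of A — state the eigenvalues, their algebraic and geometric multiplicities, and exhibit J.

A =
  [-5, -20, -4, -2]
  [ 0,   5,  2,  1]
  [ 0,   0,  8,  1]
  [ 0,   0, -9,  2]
J_1(-5) ⊕ J_3(5)

The characteristic polynomial is
  det(x·I − A) = x^4 - 10*x^3 + 250*x - 625 = (x - 5)^3*(x + 5)

Eigenvalues and multiplicities (the geometric multiplicity of λ is n − rank(A − λI), which equals the number of Jordan blocks for λ):
  λ = -5: algebraic multiplicity = 1, geometric multiplicity = 1
  λ = 5: algebraic multiplicity = 3, geometric multiplicity = 1

Determining the block sizes for each eigenvalue:
  λ = -5: one block (gm = 1), so the single block has size am = 1 → block sizes [1]
  λ = 5: one block (gm = 1), so the single block has size am = 3 → block sizes [3]

Assembling the blocks gives a Jordan form
J =
  [-5, 0, 0, 0]
  [ 0, 5, 1, 0]
  [ 0, 0, 5, 1]
  [ 0, 0, 0, 5]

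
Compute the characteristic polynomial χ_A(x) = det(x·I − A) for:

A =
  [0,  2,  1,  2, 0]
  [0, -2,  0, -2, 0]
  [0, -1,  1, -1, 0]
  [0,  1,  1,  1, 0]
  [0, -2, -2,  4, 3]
x^5 - 3*x^4

Expanding det(x·I − A) (e.g. by cofactor expansion or by noting that A is similar to its Jordan form J, which has the same characteristic polynomial as A) gives
  χ_A(x) = x^5 - 3*x^4
which factors as x^4*(x - 3). The eigenvalues (with algebraic multiplicities) are λ = 0 with multiplicity 4, λ = 3 with multiplicity 1.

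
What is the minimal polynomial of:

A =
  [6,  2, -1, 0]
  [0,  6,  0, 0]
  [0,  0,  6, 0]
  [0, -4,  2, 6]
x^2 - 12*x + 36

The characteristic polynomial is χ_A(x) = (x - 6)^4, so the eigenvalues are known. The minimal polynomial is
  m_A(x) = Π_λ (x − λ)^{k_λ}
where k_λ is the size of the *largest* Jordan block for λ (equivalently, the smallest k with (A − λI)^k v = 0 for every generalised eigenvector v of λ).

  λ = 6: largest Jordan block has size 2, contributing (x − 6)^2

So m_A(x) = (x - 6)^2 = x^2 - 12*x + 36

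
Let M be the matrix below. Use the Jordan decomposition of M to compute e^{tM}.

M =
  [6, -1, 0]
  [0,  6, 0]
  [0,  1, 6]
e^{tM} =
  [exp(6*t), -t*exp(6*t), 0]
  [0, exp(6*t), 0]
  [0, t*exp(6*t), exp(6*t)]

Strategy: write M = P · J · P⁻¹ where J is a Jordan canonical form, so e^{tM} = P · e^{tJ} · P⁻¹, and e^{tJ} can be computed block-by-block.

M has Jordan form
J =
  [6, 1, 0]
  [0, 6, 0]
  [0, 0, 6]
(up to reordering of blocks).

Per-block formulas:
  For a 1×1 block at λ = 6: exp(t · [6]) = [e^(6t)].
  For a 2×2 Jordan block J_2(6): exp(t · J_2(6)) = e^(6t)·(I + t·N), where N is the 2×2 nilpotent shift.

After assembling e^{tJ} and conjugating by P, we get:

e^{tM} =
  [exp(6*t), -t*exp(6*t), 0]
  [0, exp(6*t), 0]
  [0, t*exp(6*t), exp(6*t)]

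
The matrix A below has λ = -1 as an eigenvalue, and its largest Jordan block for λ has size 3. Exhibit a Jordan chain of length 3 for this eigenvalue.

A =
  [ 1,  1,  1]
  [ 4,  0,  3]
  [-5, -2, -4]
A Jordan chain for λ = -1 of length 3:
v_1 = (3, -3, -3)ᵀ
v_2 = (2, 4, -5)ᵀ
v_3 = (1, 0, 0)ᵀ

Let N = A − (-1)·I. We want v_3 with N^3 v_3 = 0 but N^2 v_3 ≠ 0; then v_{j-1} := N · v_j for j = 3, …, 2.

Pick v_3 = (1, 0, 0)ᵀ.
Then v_2 = N · v_3 = (2, 4, -5)ᵀ.
Then v_1 = N · v_2 = (3, -3, -3)ᵀ.

Sanity check: (A − (-1)·I) v_1 = (0, 0, 0)ᵀ = 0. ✓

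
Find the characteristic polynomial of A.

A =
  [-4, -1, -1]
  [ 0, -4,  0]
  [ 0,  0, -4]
x^3 + 12*x^2 + 48*x + 64

Expanding det(x·I − A) (e.g. by cofactor expansion or by noting that A is similar to its Jordan form J, which has the same characteristic polynomial as A) gives
  χ_A(x) = x^3 + 12*x^2 + 48*x + 64
which factors as (x + 4)^3. The eigenvalues (with algebraic multiplicities) are λ = -4 with multiplicity 3.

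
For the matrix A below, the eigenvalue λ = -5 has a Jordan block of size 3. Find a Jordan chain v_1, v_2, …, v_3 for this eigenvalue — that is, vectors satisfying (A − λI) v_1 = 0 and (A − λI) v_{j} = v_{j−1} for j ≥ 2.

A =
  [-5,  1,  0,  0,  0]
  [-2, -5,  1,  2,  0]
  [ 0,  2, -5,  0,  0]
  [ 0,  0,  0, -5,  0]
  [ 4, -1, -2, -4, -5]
A Jordan chain for λ = -5 of length 3:
v_1 = (-2, 0, -4, 0, 2)ᵀ
v_2 = (0, -2, 0, 0, 4)ᵀ
v_3 = (1, 0, 0, 0, 0)ᵀ

Let N = A − (-5)·I. We want v_3 with N^3 v_3 = 0 but N^2 v_3 ≠ 0; then v_{j-1} := N · v_j for j = 3, …, 2.

Pick v_3 = (1, 0, 0, 0, 0)ᵀ.
Then v_2 = N · v_3 = (0, -2, 0, 0, 4)ᵀ.
Then v_1 = N · v_2 = (-2, 0, -4, 0, 2)ᵀ.

Sanity check: (A − (-5)·I) v_1 = (0, 0, 0, 0, 0)ᵀ = 0. ✓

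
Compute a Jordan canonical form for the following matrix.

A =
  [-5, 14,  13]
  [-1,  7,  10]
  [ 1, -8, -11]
J_2(-4) ⊕ J_1(-1)

The characteristic polynomial is
  det(x·I − A) = x^3 + 9*x^2 + 24*x + 16 = (x + 1)*(x + 4)^2

Eigenvalues and multiplicities (the geometric multiplicity of λ is n − rank(A − λI), which equals the number of Jordan blocks for λ):
  λ = -4: algebraic multiplicity = 2, geometric multiplicity = 1
  λ = -1: algebraic multiplicity = 1, geometric multiplicity = 1

Determining the block sizes for each eigenvalue:
  λ = -4: one block (gm = 1), so the single block has size am = 2 → block sizes [2]
  λ = -1: one block (gm = 1), so the single block has size am = 1 → block sizes [1]

Assembling the blocks gives a Jordan form
J =
  [-4,  1,  0]
  [ 0, -4,  0]
  [ 0,  0, -1]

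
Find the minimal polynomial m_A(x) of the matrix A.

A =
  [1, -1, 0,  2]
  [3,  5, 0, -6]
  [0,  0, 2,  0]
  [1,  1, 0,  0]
x^2 - 4*x + 4

The characteristic polynomial is χ_A(x) = (x - 2)^4, so the eigenvalues are known. The minimal polynomial is
  m_A(x) = Π_λ (x − λ)^{k_λ}
where k_λ is the size of the *largest* Jordan block for λ (equivalently, the smallest k with (A − λI)^k v = 0 for every generalised eigenvector v of λ).

  λ = 2: largest Jordan block has size 2, contributing (x − 2)^2

So m_A(x) = (x - 2)^2 = x^2 - 4*x + 4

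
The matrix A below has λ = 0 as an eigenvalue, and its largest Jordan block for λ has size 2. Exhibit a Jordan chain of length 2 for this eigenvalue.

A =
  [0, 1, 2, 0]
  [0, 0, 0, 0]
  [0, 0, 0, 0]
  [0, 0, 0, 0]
A Jordan chain for λ = 0 of length 2:
v_1 = (1, 0, 0, 0)ᵀ
v_2 = (0, 1, 0, 0)ᵀ

Let N = A − (0)·I. We want v_2 with N^2 v_2 = 0 but N^1 v_2 ≠ 0; then v_{j-1} := N · v_j for j = 2, …, 2.

Pick v_2 = (0, 1, 0, 0)ᵀ.
Then v_1 = N · v_2 = (1, 0, 0, 0)ᵀ.

Sanity check: (A − (0)·I) v_1 = (0, 0, 0, 0)ᵀ = 0. ✓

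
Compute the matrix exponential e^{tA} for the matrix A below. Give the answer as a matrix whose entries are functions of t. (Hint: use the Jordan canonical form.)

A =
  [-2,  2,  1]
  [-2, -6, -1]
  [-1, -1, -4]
e^{tA} =
  [-t^2*exp(-4*t)/2 + 2*t*exp(-4*t) + exp(-4*t), -t^2*exp(-4*t)/2 + 2*t*exp(-4*t), t*exp(-4*t)]
  [t^2*exp(-4*t)/2 - 2*t*exp(-4*t), t^2*exp(-4*t)/2 - 2*t*exp(-4*t) + exp(-4*t), -t*exp(-4*t)]
  [-t*exp(-4*t), -t*exp(-4*t), exp(-4*t)]

Strategy: write A = P · J · P⁻¹ where J is a Jordan canonical form, so e^{tA} = P · e^{tJ} · P⁻¹, and e^{tJ} can be computed block-by-block.

A has Jordan form
J =
  [-4,  1,  0]
  [ 0, -4,  1]
  [ 0,  0, -4]
(up to reordering of blocks).

Per-block formulas:
  For a 3×3 Jordan block J_3(-4): exp(t · J_3(-4)) = e^(-4t)·(I + t·N + (t^2/2)·N^2), where N is the 3×3 nilpotent shift.

After assembling e^{tJ} and conjugating by P, we get:

e^{tA} =
  [-t^2*exp(-4*t)/2 + 2*t*exp(-4*t) + exp(-4*t), -t^2*exp(-4*t)/2 + 2*t*exp(-4*t), t*exp(-4*t)]
  [t^2*exp(-4*t)/2 - 2*t*exp(-4*t), t^2*exp(-4*t)/2 - 2*t*exp(-4*t) + exp(-4*t), -t*exp(-4*t)]
  [-t*exp(-4*t), -t*exp(-4*t), exp(-4*t)]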